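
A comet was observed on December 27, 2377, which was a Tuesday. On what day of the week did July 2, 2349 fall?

Count forward from the earlier date (July 2, 2349) to the later (December 27, 2377):
Day-of-year of July 2, 2349: 183.
Day-of-year of December 27, 2377: 361.
2349 has 365 days, so 365 − 183 = 182 days remain in 2349.
Full years 2350–2376: 20 common + 7 leap = 20×365 + 7×366 = 9862 days.
Total: 182 + 9862 + 361 = 10405 days.
10405 mod 7 = 3, so 3 days before Tuesday is Saturday.

Saturday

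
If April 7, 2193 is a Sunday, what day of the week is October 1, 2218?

From April 7, 2193 to April 7, 2218: 25 years, of which 5 contain a Feb 29 — 20×365 + 5×366 = 9130 days.
(2200 is not a leap year (divisible by 100 but not 400).)
April 2218: 30 − 7 = 23 days remain.
Then May (31), June (30), July (31), August (31), September (30): 31 + 30 + 31 + 31 + 30 = 153 days.
October 1, 2218: 1 day.
Residual: 177 days.
Total: 9307 days.
9307 mod 7 = 4, so 4 days after Sunday is Thursday.

Thursday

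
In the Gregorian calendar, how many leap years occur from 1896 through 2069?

Years divisible by 4: 1896, 1900, …, 2068 — 44 in all.
Of these, 1900 is divisible by 100 but not 400, so not leap.
2000 is divisible by 400, so still leap.
Leap years: 44 − 1 = 43.

43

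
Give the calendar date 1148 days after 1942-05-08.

1945-06-29

Count 1148 days after May 8, 1942:
Day-of-year of May 8, 1942: 128.
Day-of-year of June 29, 1945: 180.
1942 has 365 days, so 365 − 128 = 237 days remain in 1942.
Full years: 1943: 365; 1944: 366. Sum = 731.
Total: 237 + 731 + 180 = 1148 days.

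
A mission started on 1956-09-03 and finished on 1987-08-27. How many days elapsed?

From September 3, 1956 to September 3, 1986: 30 years, of which 7 contain a Feb 29 — 23×365 + 7×366 = 10957 days.
September 1986: 30 − 3 = 27 days remain.
Then 10 full months totalling 304 days.
August 1–27, 1987: 27 days.
Residual: 358 days.
Total: 11315 days.

11315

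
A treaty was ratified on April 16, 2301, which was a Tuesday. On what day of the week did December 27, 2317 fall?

From April 16, 2301 to April 16, 2317: 16 years, of which 4 contain a Feb 29 — 12×365 + 4×366 = 5844 days.
April 2317: 30 − 16 = 14 days remain.
Then May (31), June (30), July (31), August (31), September (30), October (31), November (30): 31 + 30 + 31 + 31 + 30 + 31 + 30 = 214 days.
December 1–27, 2317: 27 days.
Residual: 255 days.
Total: 6099 days.
6099 mod 7 = 2, so 2 days after Tuesday is Thursday.

Thursday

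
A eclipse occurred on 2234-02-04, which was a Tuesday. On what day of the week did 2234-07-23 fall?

February 2234: 28 − 4 = 24 days remain (2234 is not a leap year, so February has 28 days).
Then March (31), April (30), May (31), June (30): 31 + 30 + 31 + 30 = 122 days.
July 1–23, 2234: 23 days.
Total: 24 + 122 + 23 = 169 days.
169 mod 7 = 1, so 1 day after Tuesday is Wednesday.

Wednesday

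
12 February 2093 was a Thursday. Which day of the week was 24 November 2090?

Count forward from the earlier date (November 24, 2090) to the later (February 12, 2093):
November 24, 2090 → November 24, 2091: 365 days.
November 24, 2091 → November 24, 2092: 366 days (2092 is a leap year).
November 2092: 30 − 24 = 6 days remain.
Then December (31), January (31): 31 + 31 = 62 days.
February 1–12, 2093: 12 days (2093 is not a leap year).
Residual: 80 days.
Total: 811 days.
811 mod 7 = 6, so 6 days before Thursday is Friday.

Friday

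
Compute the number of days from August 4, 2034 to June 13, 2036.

679

August 2034: 31 − 4 = 27 days remain.
Then 21 full months totalling 639 days.
June 1–13, 2036: 13 days.
Total: 27 + 639 + 13 = 679 days.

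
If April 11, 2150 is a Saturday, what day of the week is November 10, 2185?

Thursday

From April 11, 2150 to April 11, 2185: 35 years, of which 9 contain a Feb 29 — 26×365 + 9×366 = 12784 days.
April 2185: 30 − 11 = 19 days remain.
Then May (31), June (30), July (31), August (31), September (30), October (31): 31 + 30 + 31 + 31 + 30 + 31 = 184 days.
November 1–10, 2185: 10 days.
Residual: 213 days.
Total: 12997 days.
12997 mod 7 = 5, so 5 days after Saturday is Thursday.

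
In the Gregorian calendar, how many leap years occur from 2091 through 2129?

9

Years divisible by 4 in [2091, 2129]: 2092, 2096, 2100, 2104, 2108, 2112, 2116, 2120, 2124, 2128.
Of these, 2100 is divisible by 100 but not 400, so not leap.
Leap years: 10 − 1 = 9.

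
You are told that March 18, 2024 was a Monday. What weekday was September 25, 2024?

Wednesday

March 2024: 31 − 18 = 13 days remain.
Then April (30), May (31), June (30), July (31), August (31): 30 + 31 + 30 + 31 + 31 = 153 days.
September 1–25, 2024: 25 days.
Total: 13 + 153 + 25 = 191 days.
191 mod 7 = 2, so 2 days after Monday is Wednesday.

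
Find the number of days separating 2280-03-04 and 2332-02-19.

From March 4, 2280 to March 4, 2331: 51 years, of which 11 contain a Feb 29 — 40×365 + 11×366 = 18626 days.
(2300 is not a leap year (divisible by 100 but not 400).)
March 2331: 31 − 4 = 27 days remain.
Then 10 full months totalling 306 days.
February 1–19, 2332: 19 days (2332 is a leap year).
Residual: 352 days.
Total: 18978 days.

18978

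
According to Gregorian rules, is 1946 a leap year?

No

1946 is not a leap year.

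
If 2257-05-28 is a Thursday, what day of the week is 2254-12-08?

Count forward from the earlier date (December 8, 2254) to the later (May 28, 2257):
December 8, 2254 → December 8, 2255: 365 days.
December 8, 2255 → December 8, 2256: 366 days (2256 is a leap year).
December 2256: 31 − 8 = 23 days remain.
Then January (31), February 2257 (28), March (31), April (30): 31 + 28 + 31 + 30 = 120 days.
May 1–28, 2257: 28 days.
Residual: 171 days.
Total: 902 days.
902 mod 7 = 6, so 6 days before Thursday is Friday.

Friday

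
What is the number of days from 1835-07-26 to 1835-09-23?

July 1835: 31 − 26 = 5 days remain.
Then August (31): 31 days.
September 1–23, 1835: 23 days.
Total: 5 + 31 + 23 = 59 days.

59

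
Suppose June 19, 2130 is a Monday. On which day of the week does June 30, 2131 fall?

Day-of-year of June 19, 2130: 170.
Day-of-year of June 30, 2131: 181.
2130 has 365 days, so 365 − 170 = 195 days remain in 2130.
Total: 195 + 181 = 376 days.
376 mod 7 = 5, so 5 days after Monday is Saturday.

Saturday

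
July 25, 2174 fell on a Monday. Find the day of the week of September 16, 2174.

July 2174: 31 − 25 = 6 days remain.
Then August (31): 31 days.
September 1–16, 2174: 16 days.
Total: 6 + 31 + 16 = 53 days.
53 mod 7 = 4, so 4 days after Monday is Friday.

Friday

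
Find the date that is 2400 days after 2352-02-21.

2358-09-17

Count 2400 days after February 21, 2352:
February 21, 2352 → February 21, 2353: 366 days (2352 is a leap year).
February 21, 2353 → February 21, 2354: 365 days.
February 21, 2354 → February 21, 2355: 365 days.
February 21, 2355 → February 21, 2356: 365 days.
February 21, 2356 → February 21, 2357: 366 days (2356 is a leap year).
February 21, 2357 → February 21, 2358: 365 days.
February 2358: 28 − 21 = 7 days remain (2358 is not a leap year, so February has 28 days).
Then March (31), April (30), May (31), June (30), July (31), August (31): 31 + 30 + 31 + 30 + 31 + 31 = 184 days.
September 1–17, 2358: 17 days.
Residual: 208 days.
Total: 2400 days.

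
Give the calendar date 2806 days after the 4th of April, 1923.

the 9th of December, 1930

Count 2806 days after April 4, 1923:
Day-of-year of April 4, 1923: 94.
Day-of-year of December 9, 1930: 343.
1923 has 365 days, so 365 − 94 = 271 days remain in 1923.
Full years: 1924: 366; 1925: 365; 1926: 365; 1927: 365; 1928: 366; 1929: 365. Sum = 2192.
Total: 271 + 2192 + 343 = 2806 days.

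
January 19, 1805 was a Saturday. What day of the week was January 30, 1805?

Within January 1805: 30 − 19 = 11 days.
11 mod 7 = 4, so 4 days after Saturday is Wednesday.

Wednesday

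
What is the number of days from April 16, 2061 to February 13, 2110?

From April 16, 2061 to April 16, 2109: 48 years, of which 11 contain a Feb 29 — 37×365 + 11×366 = 17531 days.
(2100 is not a leap year (divisible by 100 but not 400).)
April 2109: 30 − 16 = 14 days remain.
Then 9 full months totalling 276 days.
February 1–13, 2110: 13 days (2110 is not a leap year).
Residual: 303 days.
Total: 17834 days.

17834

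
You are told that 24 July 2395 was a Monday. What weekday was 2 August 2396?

Friday

Day-of-year of July 24, 2395: 205.
Day-of-year of August 2, 2396: 215.
2395 has 365 days, so 365 − 205 = 160 days remain in 2395.
Total: 160 + 215 = 375 days.
375 mod 7 = 4, so 4 days after Monday is Friday.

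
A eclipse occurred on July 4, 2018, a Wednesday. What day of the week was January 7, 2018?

Count forward from the earlier date (January 7, 2018) to the later (July 4, 2018):
January 2018: 31 − 7 = 24 days remain.
Then February 2018 (28), March (31), April (30), May (31), June (30): 28 + 31 + 30 + 31 + 30 = 150 days.
July 1–4, 2018: 4 days.
Total: 24 + 150 + 4 = 178 days.
178 mod 7 = 3, so 3 days before Wednesday is Sunday.

Sunday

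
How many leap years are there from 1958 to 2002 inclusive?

Years divisible by 4 in [1958, 2002]: 1960, 1964, 1968, 1972, 1976, 1980, 1984, 1988, 1992, 1996, 2000.
2000 is divisible by 400, so still leap.
No century exceptions apply. Count: 11.

11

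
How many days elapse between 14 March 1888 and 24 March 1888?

10

Within March 1888: 24 − 14 = 10 days.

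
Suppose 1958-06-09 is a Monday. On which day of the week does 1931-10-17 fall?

Saturday

Count forward from the earlier date (October 17, 1931) to the later (June 9, 1958):
From October 17, 1931 to October 17, 1957: 26 years, of which 7 contain a Feb 29 — 19×365 + 7×366 = 9497 days.
October 1957: 31 − 17 = 14 days remain.
Then November (30), December (31), January (31), February 1958 (28), March (31), April (30), May (31): 30 + 31 + 31 + 28 + 31 + 30 + 31 = 212 days.
June 1–9, 1958: 9 days.
Residual: 235 days.
Total: 9732 days.
9732 mod 7 = 2, so 2 days before Monday is Saturday.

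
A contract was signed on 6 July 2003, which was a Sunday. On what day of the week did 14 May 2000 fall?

Sunday

Count forward from the earlier date (May 14, 2000) to the later (July 6, 2003):
May 14, 2000 → May 14, 2001: 365 days.
May 14, 2001 → May 14, 2002: 365 days.
May 14, 2002 → May 14, 2003: 365 days.
May 2003: 31 − 14 = 17 days remain.
Then June (30): 30 days.
July 1–6, 2003: 6 days.
Residual: 53 days.
Total: 1148 days.
1148 is a multiple of 7, so 14 May 2000 falls on the same weekday: Sunday.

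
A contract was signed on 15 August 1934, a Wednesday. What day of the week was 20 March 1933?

Count forward from the earlier date (March 20, 1933) to the later (August 15, 1934):
March 20, 1933 → March 20, 1934: 365 days.
March 1934: 31 − 20 = 11 days remain.
Then April (30), May (31), June (30), July (31): 30 + 31 + 30 + 31 = 122 days.
August 1–15, 1934: 15 days.
Residual: 148 days.
Total: 513 days.
513 mod 7 = 2, so 2 days before Wednesday is Monday.

Monday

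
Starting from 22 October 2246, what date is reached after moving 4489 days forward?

5 February 2259

Count 4489 days after October 22, 2246:
Day-of-year of October 22, 2246: 295.
Day-of-year of February 5, 2259: 36.
2246 has 365 days, so 365 − 295 = 70 days remain in 2246.
Full years 2247–2258: 9 common + 3 leap = 9×365 + 3×366 = 4383 days.
Total: 70 + 4383 + 36 = 4489 days.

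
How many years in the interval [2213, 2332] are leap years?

29

Years divisible by 4: 2216, 2220, …, 2332 — 30 in all.
Of these, 2300 is divisible by 100 but not 400, so not leap.
Leap years: 30 − 1 = 29.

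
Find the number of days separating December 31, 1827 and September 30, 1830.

December 31, 1827 → December 31, 1828: 366 days (1828 is a leap year).
December 31, 1828 → December 31, 1829: 365 days.
December 1829: 31 − 31 = 0 days remain.
Then January (31), February 1830 (28), March (31), April (30), May (31), June (30), July (31), August (31): 31 + 28 + 31 + 30 + 31 + 30 + 31 + 31 = 243 days.
September 1–30, 1830: 30 days.
Residual: 273 days.
Total: 1004 days.

1004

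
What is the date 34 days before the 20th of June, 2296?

the 17th of May, 2296

Count 34 days before June 20, 2296:
May 2296: 31 − 17 = 14 days remain.
June 1–20, 2296: 20 days.
Total: 14 + 20 = 34 days.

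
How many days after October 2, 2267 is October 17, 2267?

15

Within October 2267: 17 − 2 = 15 days.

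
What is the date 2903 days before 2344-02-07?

2336-02-26

Count 2903 days before February 7, 2344:
Day-of-year of February 26, 2336: 57.
Day-of-year of February 7, 2344: 38.
2336 has 366 days, so 366 − 57 = 309 days remain in 2336.
Full years 2337–2343: 6 common + 1 leap = 6×365 + 1×366 = 2556 days.
Total: 309 + 2556 + 38 = 2903 days.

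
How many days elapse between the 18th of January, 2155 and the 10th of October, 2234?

From January 18, 2155 to January 18, 2234: 79 years, of which 19 contain a Feb 29 — 60×365 + 19×366 = 28854 days.
(2200 is not a leap year (divisible by 100 but not 400).)
January 2234: 31 − 18 = 13 days remain.
Then February 2234 (28), March (31), April (30), May (31), June (30), July (31), August (31), September (30): 28 + 31 + 30 + 31 + 30 + 31 + 31 + 30 = 242 days.
October 1–10, 2234: 10 days.
Residual: 265 days.
Total: 29119 days.

29119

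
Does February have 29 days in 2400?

Yes

2400 is a leap year (divisible by 400).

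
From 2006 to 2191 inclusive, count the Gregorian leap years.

45

Years divisible by 4: 2008, 2012, …, 2188 — 46 in all.
Of these, 2100 is divisible by 100 but not 400, so not leap.
Leap years: 46 − 1 = 45.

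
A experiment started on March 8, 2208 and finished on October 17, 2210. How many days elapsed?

Day-of-year of March 8, 2208: 68.
Day-of-year of October 17, 2210: 290.
2208 has 366 days, so 366 − 68 = 298 days remain in 2208.
Full years: 2209: 365. Sum = 365.
Total: 298 + 365 + 290 = 953 days.

953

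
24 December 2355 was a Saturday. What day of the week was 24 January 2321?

Monday

Count forward from the earlier date (January 24, 2321) to the later (December 24, 2355):
Day-of-year of January 24, 2321: 24.
Day-of-year of December 24, 2355: 358.
2321 has 365 days, so 365 − 24 = 341 days remain in 2321.
Full years 2322–2354: 25 common + 8 leap = 25×365 + 8×366 = 12053 days.
Total: 341 + 12053 + 358 = 12752 days.
12752 mod 7 = 5, so 5 days before Saturday is Monday.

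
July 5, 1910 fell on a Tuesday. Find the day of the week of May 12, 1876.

Count forward from the earlier date (May 12, 1876) to the later (July 5, 1910):
From May 12, 1876 to May 12, 1910: 34 years, of which 7 contain a Feb 29 — 27×365 + 7×366 = 12417 days.
(1900 is not a leap year (divisible by 100 but not 400).)
May 1910: 31 − 12 = 19 days remain.
Then June (30): 30 days.
July 1–5, 1910: 5 days.
Residual: 54 days.
Total: 12471 days.
12471 mod 7 = 4, so 4 days before Tuesday is Friday.

Friday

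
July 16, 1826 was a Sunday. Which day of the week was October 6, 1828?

Monday

July 16, 1826 → July 16, 1827: 365 days.
July 16, 1827 → July 16, 1828: 366 days (1828 is a leap year).
July 1828: 31 − 16 = 15 days remain.
Then August (31), September (30): 31 + 30 = 61 days.
October 1–6, 1828: 6 days.
Residual: 82 days.
Total: 813 days.
813 mod 7 = 1, so 1 day after Sunday is Monday.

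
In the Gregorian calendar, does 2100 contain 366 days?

No

2100 is not a leap year (divisible by 100 but not 400).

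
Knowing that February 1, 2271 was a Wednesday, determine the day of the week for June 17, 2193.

Monday

Count forward from the earlier date (June 17, 2193) to the later (February 1, 2271):
From June 17, 2193 to June 17, 2270: 77 years, of which 18 contain a Feb 29 — 59×365 + 18×366 = 28123 days.
(2200 is not a leap year (divisible by 100 but not 400).)
June 2270: 30 − 17 = 13 days remain.
Then July (31), August (31), September (30), October (31), November (30), December (31), January (31): 31 + 31 + 30 + 31 + 30 + 31 + 31 = 215 days.
February 1, 2271: 1 day (2271 is not a leap year).
Residual: 229 days.
Total: 28352 days.
28352 mod 7 = 2, so 2 days before Wednesday is Monday.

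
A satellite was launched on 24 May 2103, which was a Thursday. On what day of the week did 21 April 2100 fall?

Wednesday

Count forward from the earlier date (April 21, 2100) to the later (May 24, 2103):
April 21, 2100 → April 21, 2101: 365 days.
April 21, 2101 → April 21, 2102: 365 days.
April 21, 2102 → April 21, 2103: 365 days.
April 2103: 30 − 21 = 9 days remain.
May 1–24, 2103: 24 days.
Residual: 33 days.
Total: 1128 days.
1128 mod 7 = 1, so 1 day before Thursday is Wednesday.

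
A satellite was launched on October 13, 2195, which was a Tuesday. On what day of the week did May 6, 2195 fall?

Wednesday

Count forward from the earlier date (May 6, 2195) to the later (October 13, 2195):
May 2195: 31 − 6 = 25 days remain.
Then June (30), July (31), August (31), September (30): 30 + 31 + 31 + 30 = 122 days.
October 1–13, 2195: 13 days.
Total: 25 + 122 + 13 = 160 days.
160 mod 7 = 6, so 6 days before Tuesday is Wednesday.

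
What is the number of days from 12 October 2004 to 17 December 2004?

66

October 2004: 31 − 12 = 19 days remain.
Then November (30): 30 days.
December 1–17, 2004: 17 days.
Total: 19 + 30 + 17 = 66 days.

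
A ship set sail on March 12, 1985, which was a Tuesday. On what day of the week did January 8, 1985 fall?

Tuesday

Count forward from the earlier date (January 8, 1985) to the later (March 12, 1985):
January 1985: 31 − 8 = 23 days remain.
Then February 1985 (28): 28 days.
March 1–12, 1985: 12 days.
Total: 23 + 28 + 12 = 63 days.
63 is a multiple of 7, so January 8, 1985 falls on the same weekday: Tuesday.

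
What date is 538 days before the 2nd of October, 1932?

the 13th of April, 1931

Count 538 days before October 2, 1932:
Day-of-year of April 13, 1931: 103.
Day-of-year of October 2, 1932: 276.
1931 has 365 days, so 365 − 103 = 262 days remain in 1931.
Total: 262 + 276 = 538 days.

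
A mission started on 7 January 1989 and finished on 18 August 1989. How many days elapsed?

January 1989: 31 − 7 = 24 days remain.
Then February 1989 (28), March (31), April (30), May (31), June (30), July (31): 28 + 31 + 30 + 31 + 30 + 31 = 181 days.
August 1–18, 1989: 18 days.
Total: 24 + 181 + 18 = 223 days.

223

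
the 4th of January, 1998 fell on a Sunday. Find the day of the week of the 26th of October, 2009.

Monday

From January 4, 1998 to January 4, 2009: 11 years, of which 3 contain a Feb 29 — 8×365 + 3×366 = 4018 days.
(2000 is a leap year (divisible by 400).)
January 2009: 31 − 4 = 27 days remain.
Then February 2009 (28), March (31), April (30), May (31), June (30), July (31), August (31), September (30): 28 + 31 + 30 + 31 + 30 + 31 + 31 + 30 = 242 days.
October 1–26, 2009: 26 days.
Residual: 295 days.
Total: 4313 days.
4313 mod 7 = 1, so 1 day after Sunday is Monday.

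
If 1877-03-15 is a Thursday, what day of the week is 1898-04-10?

Sunday

Day-of-year of March 15, 1877: 74.
Day-of-year of April 10, 1898: 100.
1877 has 365 days, so 365 − 74 = 291 days remain in 1877.
Full years 1878–1897: 15 common + 5 leap = 15×365 + 5×366 = 7305 days.
Total: 291 + 7305 + 100 = 7696 days.
7696 mod 7 = 3, so 3 days after Thursday is Sunday.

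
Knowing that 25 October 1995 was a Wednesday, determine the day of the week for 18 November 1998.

Wednesday

Day-of-year of October 25, 1995: 298.
Day-of-year of November 18, 1998: 322.
1995 has 365 days, so 365 − 298 = 67 days remain in 1995.
Full years: 1996: 366; 1997: 365. Sum = 731.
Total: 67 + 731 + 322 = 1120 days.
1120 is a multiple of 7, so 18 November 1998 falls on the same weekday: Wednesday.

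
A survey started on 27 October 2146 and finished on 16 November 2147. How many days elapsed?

385

October 27, 2146 → October 27, 2147: 365 days.
October 2147: 31 − 27 = 4 days remain.
November 1–16, 2147: 16 days.
Residual: 20 days.
Total: 385 days.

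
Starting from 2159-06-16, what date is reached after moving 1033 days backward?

2156-08-17

Count 1033 days before June 16, 2159:
August 17, 2156 → August 17, 2157: 365 days.
August 17, 2157 → August 17, 2158: 365 days.
August 2158: 31 − 17 = 14 days remain.
Then 9 full months totalling 273 days.
June 1–16, 2159: 16 days.
Residual: 303 days.
Total: 1033 days.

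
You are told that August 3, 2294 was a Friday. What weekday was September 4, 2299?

Monday

August 3, 2294 → August 3, 2295: 365 days.
August 3, 2295 → August 3, 2296: 366 days (2296 is a leap year).
August 3, 2296 → August 3, 2297: 365 days.
August 3, 2297 → August 3, 2298: 365 days.
August 3, 2298 → August 3, 2299: 365 days.
August 2299: 31 − 3 = 28 days remain.
September 1–4, 2299: 4 days.
Residual: 32 days.
Total: 1858 days.
1858 mod 7 = 3, so 3 days after Friday is Monday.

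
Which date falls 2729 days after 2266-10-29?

2274-04-19

Count 2729 days after October 29, 2266:
Day-of-year of October 29, 2266: 302.
Day-of-year of April 19, 2274: 109.
2266 has 365 days, so 365 − 302 = 63 days remain in 2266.
Full years 2267–2273: 5 common + 2 leap = 5×365 + 2×366 = 2557 days.
Total: 63 + 2557 + 109 = 2729 days.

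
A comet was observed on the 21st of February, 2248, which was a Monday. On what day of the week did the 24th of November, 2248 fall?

February 2248: 29 − 21 = 8 days remain (2248 is a leap year, so February has 29 days).
Then March (31), April (30), May (31), June (30), July (31), August (31), September (30), October (31): 31 + 30 + 31 + 30 + 31 + 31 + 30 + 31 = 245 days.
November 1–24, 2248: 24 days.
Total: 8 + 245 + 24 = 277 days.
277 mod 7 = 4, so 4 days after Monday is Friday.

Friday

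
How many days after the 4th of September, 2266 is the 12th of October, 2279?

4786

From September 4, 2266 to September 4, 2279: 13 years, of which 3 contain a Feb 29 — 10×365 + 3×366 = 4748 days.
September 2279: 30 − 4 = 26 days remain.
October 1–12, 2279: 12 days.
Residual: 38 days.
Total: 4786 days.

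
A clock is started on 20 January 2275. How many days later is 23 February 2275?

34

January 2275: 31 − 20 = 11 days remain.
February 1–23, 2275: 23 days (2275 is not a leap year).
Total: 11 + 23 = 34 days.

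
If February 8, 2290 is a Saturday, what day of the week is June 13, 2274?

Count forward from the earlier date (June 13, 2274) to the later (February 8, 2290):
Day-of-year of June 13, 2274: 164.
Day-of-year of February 8, 2290: 39.
2274 has 365 days, so 365 − 164 = 201 days remain in 2274.
Full years 2275–2289: 11 common + 4 leap = 11×365 + 4×366 = 5479 days.
Total: 201 + 5479 + 39 = 5719 days.
5719 is a multiple of 7, so June 13, 2274 falls on the same weekday: Saturday.

Saturday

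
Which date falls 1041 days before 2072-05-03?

2069-06-27

Count 1041 days before May 3, 2072:
Day-of-year of June 27, 2069: 178.
Day-of-year of May 3, 2072: 124.
2069 has 365 days, so 365 − 178 = 187 days remain in 2069.
Full years: 2070: 365; 2071: 365. Sum = 730.
Total: 187 + 730 + 124 = 1041 days.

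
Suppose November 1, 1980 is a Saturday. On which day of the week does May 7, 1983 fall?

Saturday

November 1, 1980 → November 1, 1981: 365 days.
November 1, 1981 → November 1, 1982: 365 days.
November 1982: 30 − 1 = 29 days remain.
Then December (31), January (31), February 1983 (28), March (31), April (30): 31 + 31 + 28 + 31 + 30 = 151 days.
May 1–7, 1983: 7 days.
Residual: 187 days.
Total: 917 days.
917 is a multiple of 7, so May 7, 1983 falls on the same weekday: Saturday.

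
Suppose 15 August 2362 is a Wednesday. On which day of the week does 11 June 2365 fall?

August 15, 2362 → August 15, 2363: 365 days.
August 15, 2363 → August 15, 2364: 366 days (2364 is a leap year).
August 2364: 31 − 15 = 16 days remain.
Then 9 full months totalling 273 days.
June 1–11, 2365: 11 days.
Residual: 300 days.
Total: 1031 days.
1031 mod 7 = 2, so 2 days after Wednesday is Friday.

Friday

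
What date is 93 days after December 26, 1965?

March 29, 1966

Count 93 days after December 26, 1965:
December 1965: 31 − 26 = 5 days remain.
Then January (31), February 1966 (28): 31 + 28 = 59 days.
March 1–29, 1966: 29 days.
Total: 5 + 59 + 29 = 93 days.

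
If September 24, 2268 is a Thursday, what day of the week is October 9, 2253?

Sunday

Count forward from the earlier date (October 9, 2253) to the later (September 24, 2268):
From October 9, 2253 to October 9, 2267: 14 years, of which 3 contain a Feb 29 — 11×365 + 3×366 = 5113 days.
October 2267: 31 − 9 = 22 days remain.
Then 10 full months totalling 305 days.
September 1–24, 2268: 24 days.
Residual: 351 days.
Total: 5464 days.
5464 mod 7 = 4, so 4 days before Thursday is Sunday.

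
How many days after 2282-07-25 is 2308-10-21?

9584

From July 25, 2282 to July 25, 2308: 26 years, of which 6 contain a Feb 29 — 20×365 + 6×366 = 9496 days.
(2300 is not a leap year (divisible by 100 but not 400).)
July 2308: 31 − 25 = 6 days remain.
Then August (31), September (30): 31 + 30 = 61 days.
October 1–21, 2308: 21 days.
Residual: 88 days.
Total: 9584 days.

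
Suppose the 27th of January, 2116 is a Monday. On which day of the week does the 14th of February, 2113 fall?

Count forward from the earlier date (February 14, 2113) to the later (January 27, 2116):
February 14, 2113 → February 14, 2114: 365 days.
February 14, 2114 → February 14, 2115: 365 days.
February 2115: 28 − 14 = 14 days remain (2115 is not a leap year, so February has 28 days).
Then 10 full months totalling 306 days.
January 1–27, 2116: 27 days.
Residual: 347 days.
Total: 1077 days.
1077 mod 7 = 6, so 6 days before Monday is Tuesday.

Tuesday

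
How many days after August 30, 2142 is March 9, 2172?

From August 30, 2142 to August 30, 2171: 29 years, of which 7 contain a Feb 29 — 22×365 + 7×366 = 10592 days.
August 2171: 31 − 30 = 1 day remains.
Then September (30), October (31), November (30), December (31), January (31), February 2172 (29): 30 + 31 + 30 + 31 + 31 + 29 = 182 days.
March 1–9, 2172: 9 days.
Residual: 192 days.
Total: 10784 days.

10784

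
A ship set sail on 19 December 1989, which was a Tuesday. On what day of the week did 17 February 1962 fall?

Saturday

Count forward from the earlier date (February 17, 1962) to the later (December 19, 1989):
Day-of-year of February 17, 1962: 48.
Day-of-year of December 19, 1989: 353.
1962 has 365 days, so 365 − 48 = 317 days remain in 1962.
Full years 1963–1988: 19 common + 7 leap = 19×365 + 7×366 = 9497 days.
Total: 317 + 9497 + 353 = 10167 days.
10167 mod 7 = 3, so 3 days before Tuesday is Saturday.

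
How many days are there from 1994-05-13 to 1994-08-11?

90

May 1994: 31 − 13 = 18 days remain.
Then June (30), July (31): 30 + 31 = 61 days.
August 1–11, 1994: 11 days.
Total: 18 + 61 + 11 = 90 days.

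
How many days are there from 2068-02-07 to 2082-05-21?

5217

Day-of-year of February 7, 2068: 38.
Day-of-year of May 21, 2082: 141.
2068 has 366 days, so 366 − 38 = 328 days remain in 2068.
Full years 2069–2081: 10 common + 3 leap = 10×365 + 3×366 = 4748 days.
Total: 328 + 4748 + 141 = 5217 days.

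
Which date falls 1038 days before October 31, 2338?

December 28, 2335

Count 1038 days before October 31, 2338:
Day-of-year of December 28, 2335: 362.
Day-of-year of October 31, 2338: 304.
2335 has 365 days, so 365 − 362 = 3 days remain in 2335.
Full years: 2336: 366; 2337: 365. Sum = 731.
Total: 3 + 731 + 304 = 1038 days.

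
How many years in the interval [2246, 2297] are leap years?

13

Years divisible by 4: 2248, 2252, …, 2296 — 13 in all.
No century exceptions apply. Count: 13.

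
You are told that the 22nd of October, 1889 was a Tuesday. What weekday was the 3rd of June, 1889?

Monday

Count forward from the earlier date (June 3, 1889) to the later (October 22, 1889):
June 1889: 30 − 3 = 27 days remain.
Then July (31), August (31), September (30): 31 + 31 + 30 = 92 days.
October 1–22, 1889: 22 days.
Total: 27 + 92 + 22 = 141 days.
141 mod 7 = 1, so 1 day before Tuesday is Monday.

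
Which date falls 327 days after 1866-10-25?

1867-09-17

Count 327 days after October 25, 1866:
October 1866: 31 − 25 = 6 days remain.
Then 10 full months totalling 304 days.
September 1–17, 1867: 17 days.
Residual: 327 days.
Total: 327 days.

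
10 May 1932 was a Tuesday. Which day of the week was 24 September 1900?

Count forward from the earlier date (September 24, 1900) to the later (May 10, 1932):
From September 24, 1900 to September 24, 1931: 31 years, of which 7 contain a Feb 29 — 24×365 + 7×366 = 11322 days.
September 1931: 30 − 24 = 6 days remain.
Then October (31), November (30), December (31), January (31), February 1932 (29), March (31), April (30): 31 + 30 + 31 + 31 + 29 + 31 + 30 = 213 days.
May 1–10, 1932: 10 days.
Residual: 229 days.
Total: 11551 days.
11551 mod 7 = 1, so 1 day before Tuesday is Monday.

Monday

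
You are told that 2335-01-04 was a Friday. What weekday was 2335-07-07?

January 2335: 31 − 4 = 27 days remain.
Then February 2335 (28), March (31), April (30), May (31), June (30): 28 + 31 + 30 + 31 + 30 = 150 days.
July 1–7, 2335: 7 days.
Total: 27 + 150 + 7 = 184 days.
184 mod 7 = 2, so 2 days after Friday is Sunday.

Sunday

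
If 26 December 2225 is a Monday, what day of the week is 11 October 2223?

Saturday

Count forward from the earlier date (October 11, 2223) to the later (December 26, 2225):
October 2223: 31 − 11 = 20 days remain.
Then 25 full months totalling 761 days.
December 1–26, 2225: 26 days.
Total: 20 + 761 + 26 = 807 days.
807 mod 7 = 2, so 2 days before Monday is Saturday.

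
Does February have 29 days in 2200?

2200 is not a leap year (divisible by 100 but not 400).

No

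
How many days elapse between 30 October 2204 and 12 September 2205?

317

October 2204: 31 − 30 = 1 day remains.
Then 10 full months totalling 304 days.
September 1–12, 2205: 12 days.
Residual: 317 days.
Total: 317 days.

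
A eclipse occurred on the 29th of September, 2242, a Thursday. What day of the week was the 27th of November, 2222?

Count forward from the earlier date (November 27, 2222) to the later (September 29, 2242):
From November 27, 2222 to November 27, 2241: 19 years, of which 5 contain a Feb 29 — 14×365 + 5×366 = 6940 days.
November 2241: 30 − 27 = 3 days remain.
Then 9 full months totalling 274 days.
September 1–29, 2242: 29 days.
Residual: 306 days.
Total: 7246 days.
7246 mod 7 = 1, so 1 day before Thursday is Wednesday.

Wednesday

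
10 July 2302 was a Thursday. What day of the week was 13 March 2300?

Tuesday

Count forward from the earlier date (March 13, 2300) to the later (July 10, 2302):
Day-of-year of March 13, 2300: 72.
Day-of-year of July 10, 2302: 191.
2300 has 365 days, so 365 − 72 = 293 days remain in 2300.
Full years: 2301: 365. Sum = 365.
Total: 293 + 365 + 191 = 849 days.
849 mod 7 = 2, so 2 days before Thursday is Tuesday.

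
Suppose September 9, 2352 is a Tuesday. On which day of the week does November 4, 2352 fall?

Tuesday

September 2352: 30 − 9 = 21 days remain.
Then October (31): 31 days.
November 1–4, 2352: 4 days.
Total: 21 + 31 + 4 = 56 days.
56 is a multiple of 7, so November 4, 2352 falls on the same weekday: Tuesday.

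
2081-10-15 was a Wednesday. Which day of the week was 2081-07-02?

Count forward from the earlier date (July 2, 2081) to the later (October 15, 2081):
July 2081: 31 − 2 = 29 days remain.
Then August (31), September (30): 31 + 30 = 61 days.
October 1–15, 2081: 15 days.
Total: 29 + 61 + 15 = 105 days.
105 is a multiple of 7, so 2081-07-02 falls on the same weekday: Wednesday.

Wednesday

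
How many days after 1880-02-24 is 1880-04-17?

53

February 1880: 29 − 24 = 5 days remain (1880 is a leap year, so February has 29 days).
Then March (31): 31 days.
April 1–17, 1880: 17 days.
Total: 5 + 31 + 17 = 53 days.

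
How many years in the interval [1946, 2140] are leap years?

Years divisible by 4: 1948, 1952, …, 2140 — 49 in all.
Of these, 2100 is divisible by 100 but not 400, so not leap.
2000 is divisible by 400, so still leap.
Leap years: 49 − 1 = 48.

48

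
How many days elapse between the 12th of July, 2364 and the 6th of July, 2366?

Day-of-year of July 12, 2364: 194.
Day-of-year of July 6, 2366: 187.
2364 has 366 days, so 366 − 194 = 172 days remain in 2364.
Full years: 2365: 365. Sum = 365.
Total: 172 + 365 + 187 = 724 days.

724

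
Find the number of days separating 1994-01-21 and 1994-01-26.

5

Within January 1994: 26 − 21 = 5 days.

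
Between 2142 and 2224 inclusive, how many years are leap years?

20

Years divisible by 4: 2144, 2148, …, 2224 — 21 in all.
Of these, 2200 is divisible by 100 but not 400, so not leap.
Leap years: 21 − 1 = 20.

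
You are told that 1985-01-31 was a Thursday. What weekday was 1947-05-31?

Saturday

Count forward from the earlier date (May 31, 1947) to the later (January 31, 1985):
Day-of-year of May 31, 1947: 151.
Day-of-year of January 31, 1985: 31.
1947 has 365 days, so 365 − 151 = 214 days remain in 1947.
Full years 1948–1984: 27 common + 10 leap = 27×365 + 10×366 = 13515 days.
Total: 214 + 13515 + 31 = 13760 days.
13760 mod 7 = 5, so 5 days before Thursday is Saturday.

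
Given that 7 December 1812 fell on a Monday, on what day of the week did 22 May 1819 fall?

December 7, 1812 → December 7, 1813: 365 days.
December 7, 1813 → December 7, 1814: 365 days.
December 7, 1814 → December 7, 1815: 365 days.
December 7, 1815 → December 7, 1816: 366 days (1816 is a leap year).
December 7, 1816 → December 7, 1817: 365 days.
December 7, 1817 → December 7, 1818: 365 days.
December 1818: 31 − 7 = 24 days remain.
Then January (31), February 1819 (28), March (31), April (30): 31 + 28 + 31 + 30 = 120 days.
May 1–22, 1819: 22 days.
Residual: 166 days.
Total: 2357 days.
2357 mod 7 = 5, so 5 days after Monday is Saturday.

Saturday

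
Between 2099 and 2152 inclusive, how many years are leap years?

13

Years divisible by 4: 2100, 2104, …, 2152 — 14 in all.
Of these, 2100 is divisible by 100 but not 400, so not leap.
Leap years: 14 − 1 = 13.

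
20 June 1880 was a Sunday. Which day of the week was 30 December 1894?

Sunday

Day-of-year of June 20, 1880: 172.
Day-of-year of December 30, 1894: 364.
1880 has 366 days, so 366 − 172 = 194 days remain in 1880.
Full years 1881–1893: 10 common + 3 leap = 10×365 + 3×366 = 4748 days.
Total: 194 + 4748 + 364 = 5306 days.
5306 is a multiple of 7, so 30 December 1894 falls on the same weekday: Sunday.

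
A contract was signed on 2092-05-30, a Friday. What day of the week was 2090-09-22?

Count forward from the earlier date (September 22, 2090) to the later (May 30, 2092):
September 2090: 30 − 22 = 8 days remain.
Then 19 full months totalling 578 days.
May 1–30, 2092: 30 days.
Total: 8 + 578 + 30 = 616 days.
616 is a multiple of 7, so 2090-09-22 falls on the same weekday: Friday.

Friday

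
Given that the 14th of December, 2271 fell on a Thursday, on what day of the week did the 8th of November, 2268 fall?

Count forward from the earlier date (November 8, 2268) to the later (December 14, 2271):
Day-of-year of November 8, 2268: 313.
Day-of-year of December 14, 2271: 348.
2268 has 366 days, so 366 − 313 = 53 days remain in 2268.
Full years: 2269: 365; 2270: 365. Sum = 730.
Total: 53 + 730 + 348 = 1131 days.
1131 mod 7 = 4, so 4 days before Thursday is Sunday.

Sunday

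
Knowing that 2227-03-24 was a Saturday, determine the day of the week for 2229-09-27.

Sunday

Day-of-year of March 24, 2227: 83.
Day-of-year of September 27, 2229: 270.
2227 has 365 days, so 365 − 83 = 282 days remain in 2227.
Full years: 2228: 366. Sum = 366.
Total: 282 + 366 + 270 = 918 days.
918 mod 7 = 1, so 1 day after Saturday is Sunday.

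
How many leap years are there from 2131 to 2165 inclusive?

9

Years divisible by 4 in [2131, 2165]: 2132, 2136, 2140, 2144, 2148, 2152, 2156, 2160, 2164.
No century exceptions apply. Count: 9.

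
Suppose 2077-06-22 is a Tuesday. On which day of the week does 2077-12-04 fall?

Saturday

June 2077: 30 − 22 = 8 days remain.
Then July (31), August (31), September (30), October (31), November (30): 31 + 31 + 30 + 31 + 30 = 153 days.
December 1–4, 2077: 4 days.
Total: 8 + 153 + 4 = 165 days.
165 mod 7 = 4, so 4 days after Tuesday is Saturday.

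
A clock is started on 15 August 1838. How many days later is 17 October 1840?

August 15, 1838 → August 15, 1839: 365 days.
August 15, 1839 → August 15, 1840: 366 days (1840 is a leap year).
August 1840: 31 − 15 = 16 days remain.
Then September (30): 30 days.
October 1–17, 1840: 17 days.
Residual: 63 days.
Total: 794 days.

794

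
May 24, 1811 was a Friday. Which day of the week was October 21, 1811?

Monday

May 1811: 31 − 24 = 7 days remain.
Then June (30), July (31), August (31), September (30): 30 + 31 + 31 + 30 = 122 days.
October 1–21, 1811: 21 days.
Total: 7 + 122 + 21 = 150 days.
150 mod 7 = 3, so 3 days after Friday is Monday.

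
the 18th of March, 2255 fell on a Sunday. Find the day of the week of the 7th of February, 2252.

Saturday

Count forward from the earlier date (February 7, 2252) to the later (March 18, 2255):
Day-of-year of February 7, 2252: 38.
Day-of-year of March 18, 2255: 77.
2252 has 366 days, so 366 − 38 = 328 days remain in 2252.
Full years: 2253: 365; 2254: 365. Sum = 730.
Total: 328 + 730 + 77 = 1135 days.
1135 mod 7 = 1, so 1 day before Sunday is Saturday.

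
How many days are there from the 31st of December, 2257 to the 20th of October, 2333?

27686

From December 31, 2257 to December 31, 2332: 75 years, of which 18 contain a Feb 29 — 57×365 + 18×366 = 27393 days.
(2300 is not a leap year (divisible by 100 but not 400).)
December 2332: 31 − 31 = 0 days remain.
Then 9 full months totalling 273 days.
October 1–20, 2333: 20 days.
Residual: 293 days.
Total: 27686 days.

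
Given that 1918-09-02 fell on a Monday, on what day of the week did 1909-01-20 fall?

Count forward from the earlier date (January 20, 1909) to the later (September 2, 1918):
Day-of-year of January 20, 1909: 20.
Day-of-year of September 2, 1918: 245.
1909 has 365 days, so 365 − 20 = 345 days remain in 1909.
Full years 1910–1917: 6 common + 2 leap = 6×365 + 2×366 = 2922 days.
Total: 345 + 2922 + 245 = 3512 days.
3512 mod 7 = 5, so 5 days before Monday is Wednesday.

Wednesday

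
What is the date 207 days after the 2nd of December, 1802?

the 27th of June, 1803

Count 207 days after December 2, 1802:
December 1802: 31 − 2 = 29 days remain.
Then January (31), February 1803 (28), March (31), April (30), May (31): 31 + 28 + 31 + 30 + 31 = 151 days.
June 1–27, 1803: 27 days.
Total: 29 + 151 + 27 = 207 days.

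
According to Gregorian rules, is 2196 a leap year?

2196 is a leap year.

Yes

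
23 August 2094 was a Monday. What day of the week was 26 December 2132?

Day-of-year of August 23, 2094: 235.
Day-of-year of December 26, 2132: 361.
2094 has 365 days, so 365 − 235 = 130 days remain in 2094.
Full years 2095–2131: 29 common + 8 leap = 29×365 + 8×366 = 13513 days.
Total: 130 + 13513 + 361 = 14004 days.
14004 mod 7 = 4, so 4 days after Monday is Friday.

Friday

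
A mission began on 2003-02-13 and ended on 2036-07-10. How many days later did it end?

12201

From February 13, 2003 to February 13, 2036: 33 years, of which 8 contain a Feb 29 — 25×365 + 8×366 = 12053 days.
February 2036: 29 − 13 = 16 days remain (2036 is a leap year, so February has 29 days).
Then March (31), April (30), May (31), June (30): 31 + 30 + 31 + 30 = 122 days.
July 1–10, 2036: 10 days.
Residual: 148 days.
Total: 12201 days.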